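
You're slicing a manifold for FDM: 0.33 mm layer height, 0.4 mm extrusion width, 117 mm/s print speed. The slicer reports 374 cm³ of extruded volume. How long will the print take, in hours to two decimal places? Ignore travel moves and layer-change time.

6.73 hours

Extrusion cross-section = 0.33 × 0.4 = 0.132 mm².
Path length: 374000 mm³ / 0.132 mm² → 2833333.3 mm.
Extrusion time = 2833333.3 / 117, so 24216.5 s.
In the requested units: 24216.5 s = 6.73 hours.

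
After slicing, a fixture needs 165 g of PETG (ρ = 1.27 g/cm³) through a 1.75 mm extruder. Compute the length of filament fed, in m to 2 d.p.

54.01 m

Extruded volume: 165/1.27 = 129.9213 cm³ (129921.3 mm³).
A = π r² = π × 0.875² = 2.4053 mm².
L = V/A = 129921.3/2.4053 = 54014.59 mm → 54.01 m.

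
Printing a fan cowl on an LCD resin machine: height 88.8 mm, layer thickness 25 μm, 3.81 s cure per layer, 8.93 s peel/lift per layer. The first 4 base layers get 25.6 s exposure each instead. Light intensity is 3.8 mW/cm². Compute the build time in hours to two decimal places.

Layer count = ceil(88.8 / 0.025) = 3552.
Burn-in layers: 4 × (25.6 + 8.93) → 138.12 s.
Normal layers: 3548 × (3.81 + 8.93) → 45201.52 s.
Sum: 138.12 + 45201.52 = 45339.64 s → 12.59 hours.

12.59 hours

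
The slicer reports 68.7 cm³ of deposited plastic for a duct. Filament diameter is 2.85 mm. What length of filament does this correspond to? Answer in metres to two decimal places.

Filament cross-section = π × (2.85/2)² = 6.3794 mm².
L = 68700 mm³ / 6.3794 mm² = 10769.04 mm, i.e. 10.77 m.

10.77 m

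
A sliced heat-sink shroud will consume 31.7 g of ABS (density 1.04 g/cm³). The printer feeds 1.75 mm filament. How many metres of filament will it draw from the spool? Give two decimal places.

Extruded volume: 31.7/1.04 = 30.4808 cm³ (30480.8 mm³).
Filament cross-section = π × (1.75/2)² = 2.4053 mm².
L = V/A = 30480.8/2.4053 = 12672.35 mm → 12.67 m.

12.67 m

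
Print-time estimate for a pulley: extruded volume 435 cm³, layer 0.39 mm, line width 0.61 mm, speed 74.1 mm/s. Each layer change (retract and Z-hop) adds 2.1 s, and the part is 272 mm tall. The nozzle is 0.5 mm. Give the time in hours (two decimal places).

7.26 hours

Extrusion cross-section = 0.39 × 0.61 = 0.2379 mm².
Toolpath length = 435 cm³ / 0.2379 mm² = 435000 / 0.2379 = 1828499.4 mm.
Extrusion time: 1828499.4 / 74.1 → 24676.1 s.
Layer count = ceil(272 / 0.39) = 698.
Layer-change overhead: 698 × 2.1 → 1465.8 s.
Altogether 24676.1 + 1465.8 = 26141.9 s, i.e. 7.26 hours.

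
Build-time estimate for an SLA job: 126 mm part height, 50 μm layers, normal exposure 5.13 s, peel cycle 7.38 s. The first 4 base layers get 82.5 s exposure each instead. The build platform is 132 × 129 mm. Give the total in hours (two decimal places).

Layer count = ceil(126 / 0.05) = 2520.
Bottom layers = 4 × (82.5 + 7.38) = 359.52 s.
Regular layers = 2516 × (5.13 + 7.38) = 31475.16 s.
Total = 359.52 + 31475.16 = 31834.68 s = 8.84 hours.

8.84 hours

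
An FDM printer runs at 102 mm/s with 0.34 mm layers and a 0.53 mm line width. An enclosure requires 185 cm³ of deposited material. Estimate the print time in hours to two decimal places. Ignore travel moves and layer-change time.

2.80 hours

Extrusion cross-section = 0.34 × 0.53 = 0.1802 mm².
Path length: 185000 mm³ / 0.1802 mm² → 1026637.1 mm.
Print-move time: 1026637.1 / 102 → 10065.1 s.
That's 10065.1 s → 2.80 hours.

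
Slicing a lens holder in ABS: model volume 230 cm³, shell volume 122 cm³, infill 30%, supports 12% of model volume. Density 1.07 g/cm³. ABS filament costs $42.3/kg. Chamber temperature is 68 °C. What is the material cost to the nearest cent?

$8.24

Interior volume = 230 − 122 = 108 cm³.
Deposited infill = 0.30 × 108 = 32.4 cm³.
Support = 0.12 × 230, so 27.6 cm³.
Total printed volume = 122 + 32.4 + 27.6 = 182 cm³.
Mass = 182 × 1.07, so 194.74 g.
At $42.3/kg: 194.74/1000 × 42.3 = $8.24.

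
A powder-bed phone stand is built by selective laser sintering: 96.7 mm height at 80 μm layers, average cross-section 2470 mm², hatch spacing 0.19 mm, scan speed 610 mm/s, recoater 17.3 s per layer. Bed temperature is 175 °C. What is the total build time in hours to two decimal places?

Number of layers: 96.7 / 0.08 → 1209 (rounded up).
Hatch length per layer = 2470 / 0.19 = 13000 mm.
Laser time per layer = 13000 / 610 = 21.3115 s.
Time per layer = 21.3115 + 17.3, so 38.6115 s.
Total: 1209 × 38.6115 s = 46681.3035 s → 12.97 hours.

12.97 hours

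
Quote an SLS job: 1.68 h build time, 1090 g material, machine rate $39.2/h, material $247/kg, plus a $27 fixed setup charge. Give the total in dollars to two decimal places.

$362.09

Machine-time cost = 39.2 × 1.68 = $65.856.
Material cost: 247 × 1090/1000 → $269.23.
Adding setup: 65.856 + 269.23 + 27 → 362.086 ≈ $362.09.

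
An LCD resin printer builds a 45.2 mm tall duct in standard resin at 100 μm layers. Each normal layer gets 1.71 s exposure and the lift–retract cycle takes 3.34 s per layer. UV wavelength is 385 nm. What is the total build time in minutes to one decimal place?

38.0 minutes

Layer count = ceil(45.2 / 0.1) = 452.
Each layer takes: 1.71 + 3.34 → 5.05 s.
Total = 452 × 5.05 = 2282.6 s = 38.0 minutes.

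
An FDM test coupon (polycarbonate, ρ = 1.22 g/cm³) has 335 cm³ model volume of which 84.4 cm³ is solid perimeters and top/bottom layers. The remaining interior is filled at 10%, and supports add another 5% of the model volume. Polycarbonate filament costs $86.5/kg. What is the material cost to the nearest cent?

Interior volume = 335 − 84.4, so 250.6 cm³.
Infill deposited = 0.10 × 250.6, so 25.06 cm³.
Support: 0.05 × 335 → 16.75 cm³.
Total extruded: 84.4 + 25.06 + 16.75 → 126.21 cm³.
Mass = 126.21 × 1.22 = 153.9762 g.
At $86.5/kg: 153.9762/1000 × 86.5 = $13.32.

$13.32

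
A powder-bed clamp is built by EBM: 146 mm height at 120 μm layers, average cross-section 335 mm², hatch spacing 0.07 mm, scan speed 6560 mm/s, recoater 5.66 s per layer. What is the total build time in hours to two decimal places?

Layers = ⌈146/0.12⌉ = 1217.
Per-layer scan distance = 335 / 0.07 = 4785.7 mm.
Beam time per layer: 4785.7 / 6560 → 0.7295 s.
Per-layer time: 0.7295 + 5.66 → 6.3895 s.
1217 layers × 6.3895 s/layer = 7776.0215 s, i.e. 2.16 hours.

2.16 hours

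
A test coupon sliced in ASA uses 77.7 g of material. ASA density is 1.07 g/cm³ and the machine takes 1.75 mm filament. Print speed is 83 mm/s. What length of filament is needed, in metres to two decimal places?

30.19 m

Volume = 77.7 g / 1.07 g·cm⁻³ = 72.6168 cm³ = 72616.8 mm³.
Filament cross-section = π × (1.75/2)² = 2.4053 mm².
L = V/A = 72616.8/2.4053 = 30190.33 mm → 30.19 m.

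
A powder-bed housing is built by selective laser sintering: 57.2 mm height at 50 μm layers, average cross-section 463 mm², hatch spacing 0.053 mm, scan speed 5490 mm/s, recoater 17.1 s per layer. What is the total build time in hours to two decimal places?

Number of layers: 57.2 / 0.05 → 1144 (rounded up).
Hatch length per layer: 463 / 0.053 → 8735.8 mm.
Laser time per layer = 8735.8 / 5490, so 1.5912 s.
Per-layer time = 1.5912 + 17.1, so 18.6912 s.
Build time = 1144 × 18.6912 = 21382.7328 s = 5.94 hours.

5.94 hours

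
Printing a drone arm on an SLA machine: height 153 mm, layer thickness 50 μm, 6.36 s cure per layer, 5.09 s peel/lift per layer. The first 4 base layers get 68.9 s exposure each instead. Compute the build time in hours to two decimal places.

9.80 hours

Number of layers: 153 / 0.05 → 3060 (rounded up).
Base layers = 4 × (68.9 + 5.09), so 295.96 s.
Normal layers: 3056 × (6.36 + 5.09) → 34991.2 s.
Total = 295.96 + 34991.2 = 35287.16 s = 9.80 hours.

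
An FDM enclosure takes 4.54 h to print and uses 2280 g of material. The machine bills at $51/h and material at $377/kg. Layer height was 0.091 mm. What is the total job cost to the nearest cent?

$1091.10

Machine cost = 51 × 4.54, so $231.54.
Feedstock cost = 377 × 2280/1000, so $859.56.
Job cost: 231.54 + 859.56 = $1091.10.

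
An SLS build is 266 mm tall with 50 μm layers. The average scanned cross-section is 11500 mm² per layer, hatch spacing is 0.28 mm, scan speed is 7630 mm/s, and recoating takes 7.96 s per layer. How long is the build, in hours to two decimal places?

19.72 hours

Layer count = ceil(266 / 0.05) = 5320.
Per-layer scan distance = 11500 / 0.28 = 41071.4 mm.
Scan time per layer: 41071.4 / 7630 → 5.3829 s.
Per-layer time = 5.3829 + 7.96 = 13.3429 s.
Total: 5320 × 13.3429 s = 70984.228 s → 19.72 hours.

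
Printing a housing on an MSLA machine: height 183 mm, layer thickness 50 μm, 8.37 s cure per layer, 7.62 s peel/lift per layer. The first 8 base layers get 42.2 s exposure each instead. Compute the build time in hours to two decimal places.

16.33 hours

Layer count = ceil(183 / 0.05) = 3660.
Burn-in layers = 8 × (42.2 + 7.62) = 398.56 s.
Normal layers: 3652 × (8.37 + 7.62) → 58395.48 s.
Total = 398.56 + 58395.48 = 58794.04 s = 16.33 hours.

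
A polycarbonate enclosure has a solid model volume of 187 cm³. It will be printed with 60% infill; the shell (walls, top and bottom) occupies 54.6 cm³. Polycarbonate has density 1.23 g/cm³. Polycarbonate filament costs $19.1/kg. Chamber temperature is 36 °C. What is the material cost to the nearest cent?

$3.15

Volume inside the shell = 187 − 54.6 = 132.4 cm³.
Infill deposited = 0.60 × 132.4 = 79.44 cm³.
Total printed volume: 54.6 + 79.44 → 134.04 cm³.
Mass = 134.04 × 1.23 = 164.8692 g.
Cost = 164.8692 g / 1000 × $19.1/kg = $3.15.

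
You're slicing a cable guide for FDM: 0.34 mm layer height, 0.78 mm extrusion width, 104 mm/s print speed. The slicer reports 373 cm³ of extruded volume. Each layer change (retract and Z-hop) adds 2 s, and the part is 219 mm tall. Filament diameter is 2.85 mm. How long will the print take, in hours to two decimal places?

4.11 hours

Line area = 0.34 × 0.78 = 0.2652 mm².
Total extruded path = 373000/0.2652 = 1406485.7 mm.
Print-move time = 1406485.7 / 104 = 13523.9 s.
Number of layers: 219 / 0.34 → 645 (rounded up).
Layer-change overhead = 645 × 2, so 1290 s.
Total = 13523.9 + 1290 = 14813.9 s = 4.11 hours.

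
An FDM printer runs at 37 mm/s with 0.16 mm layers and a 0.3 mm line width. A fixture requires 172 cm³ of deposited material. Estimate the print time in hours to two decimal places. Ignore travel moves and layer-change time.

26.90 hours

Line area = 0.16 × 0.3 = 0.048 mm².
Toolpath length = 172 cm³ / 0.048 mm² = 172000 / 0.048 = 3583333.3 mm.
Time extruding = 3583333.3 / 37 = 96846.8 s.
96846.8 s = 26.90 hours.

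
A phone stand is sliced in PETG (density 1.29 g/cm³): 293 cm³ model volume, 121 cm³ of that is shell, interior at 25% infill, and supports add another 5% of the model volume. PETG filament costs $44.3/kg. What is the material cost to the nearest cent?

$10.21

Infill region = 293 − 121, so 172 cm³.
Infill deposited: 0.25 × 172 → 43 cm³.
Support = 0.05 × 293 = 14.65 cm³.
Total extruded = 121 + 43 + 14.65, so 178.65 cm³.
Mass: 178.65 × 1.29 → 230.4585 g.
At $44.3/kg: 230.4585/1000 × 44.3 = $10.21.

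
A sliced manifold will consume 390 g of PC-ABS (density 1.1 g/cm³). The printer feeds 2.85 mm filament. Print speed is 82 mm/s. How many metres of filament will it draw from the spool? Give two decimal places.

55.58 m

Extruded volume: 390/1.1 = 354.5455 cm³ (354545.5 mm³).
Filament cross-section = π × (2.85/2)² = 6.3794 mm².
Length = 354545.5 / 6.3794 = 55576.62 mm = 55.58 m.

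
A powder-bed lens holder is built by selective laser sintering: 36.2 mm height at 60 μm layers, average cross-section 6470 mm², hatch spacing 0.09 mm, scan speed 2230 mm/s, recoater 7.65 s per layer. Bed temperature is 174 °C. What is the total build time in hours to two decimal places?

Layers = ⌈36.2/0.06⌉ = 604.
Scan path per layer: 6470 / 0.09 → 71888.9 mm.
Per-layer scan time = 71888.9 / 2230, so 32.2372 s.
Time per layer = 32.2372 + 7.65 = 39.8872 s.
604 layers × 39.8872 s/layer = 24091.8688 s, i.e. 6.69 hours.

6.69 hours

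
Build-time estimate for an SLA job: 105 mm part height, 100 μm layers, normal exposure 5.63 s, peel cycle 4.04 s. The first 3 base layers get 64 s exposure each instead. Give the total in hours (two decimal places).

Layers = ⌈105/0.1⌉ = 1050.
Base layers: 3 × (64 + 4.04) → 204.12 s.
Regular layers: 1047 × (5.63 + 4.04) → 10124.49 s.
Total = 204.12 + 10124.49 = 10328.61 s = 2.87 hours.

2.87 hours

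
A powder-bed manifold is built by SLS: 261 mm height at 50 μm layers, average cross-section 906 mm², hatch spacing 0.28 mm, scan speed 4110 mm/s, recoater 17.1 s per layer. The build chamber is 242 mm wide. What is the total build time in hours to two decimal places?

25.94 hours

Number of layers: 261 / 0.05 → 5220 (rounded up).
Per-layer scan distance = 906 / 0.28 = 3235.7 mm.
Scan time per layer = 3235.7 / 4110 = 0.7873 s.
Layer cycle = 0.7873 + 17.1, so 17.8873 s.
5220 layers × 17.8873 s/layer = 93371.706 s, i.e. 25.94 hours.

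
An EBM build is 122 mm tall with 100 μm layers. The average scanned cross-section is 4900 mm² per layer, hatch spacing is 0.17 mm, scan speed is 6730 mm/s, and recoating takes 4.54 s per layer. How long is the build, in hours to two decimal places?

2.99 hours

Layer count = ceil(122 / 0.1) = 1220.
Scan path per layer = 4900 / 0.17, so 28823.5 mm.
Beam time per layer = 28823.5 / 6730 = 4.2828 s.
Layer cycle: 4.2828 + 4.54 → 8.8228 s.
Build time = 1220 × 8.8228 = 10763.816 s = 2.99 hours.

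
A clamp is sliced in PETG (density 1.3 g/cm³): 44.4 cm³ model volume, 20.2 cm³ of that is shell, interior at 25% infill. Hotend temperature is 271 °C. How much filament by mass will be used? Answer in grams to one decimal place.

34.1 g

Infill region = 44.4 − 20.2, so 24.2 cm³.
Infill volume = 0.25 × 24.2 = 6.05 cm³.
Total extruded = 20.2 + 6.05 = 26.25 cm³.
Mass: 26.25 × 1.3 → 34.125 g.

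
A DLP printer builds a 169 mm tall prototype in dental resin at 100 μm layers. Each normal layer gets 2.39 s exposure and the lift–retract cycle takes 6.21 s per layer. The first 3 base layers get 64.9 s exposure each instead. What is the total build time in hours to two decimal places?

4.09 hours

Layer count = ceil(169 / 0.1) = 1690.
Base layers: 3 × (64.9 + 6.21) → 213.33 s.
Remaining layers = 1687 × (2.39 + 6.21), so 14508.2 s.
Sum: 213.33 + 14508.2 = 14721.53 s → 4.09 hours.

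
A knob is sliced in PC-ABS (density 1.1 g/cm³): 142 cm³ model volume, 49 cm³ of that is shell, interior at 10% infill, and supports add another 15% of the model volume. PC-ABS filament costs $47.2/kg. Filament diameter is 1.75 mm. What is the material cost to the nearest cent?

Infill region = 142 − 49, so 93 cm³.
Infill deposited = 0.10 × 93, so 9.3 cm³.
Support = 0.15 × 142 = 21.3 cm³.
Total extruded = 49 + 9.3 + 21.3 = 79.6 cm³.
Mass: 79.6 × 1.1 → 87.56 g.
At $47.2/kg: 87.56/1000 × 47.2 = $4.13.

$4.13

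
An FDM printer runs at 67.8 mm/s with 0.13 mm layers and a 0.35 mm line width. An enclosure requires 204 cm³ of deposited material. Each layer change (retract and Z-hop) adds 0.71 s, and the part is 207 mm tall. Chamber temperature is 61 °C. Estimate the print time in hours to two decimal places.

Line area = 0.13 × 0.35 = 0.0455 mm².
Total extruded path = 204000/0.0455 = 4483516.5 mm.
Print-move time = 4483516.5 / 67.8 = 66128.6 s.
Layers = ⌈207/0.13⌉ = 1593.
Z-hop total: 1593 × 0.71 → 1131.03 s.
Altogether 66128.6 + 1131.03 = 67259.63 s, i.e. 18.68 hours.

18.68 hours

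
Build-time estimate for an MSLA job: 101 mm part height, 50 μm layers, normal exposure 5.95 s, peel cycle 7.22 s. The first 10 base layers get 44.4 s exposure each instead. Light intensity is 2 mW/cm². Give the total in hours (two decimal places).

7.50 hours

Layer count = ceil(101 / 0.05) = 2020.
Bottom layers: 10 × (44.4 + 7.22) → 516.2 s.
Remaining layers = 2010 × (5.95 + 7.22) = 26471.7 s.
Sum: 516.2 + 26471.7 = 26987.9 s → 7.50 hours.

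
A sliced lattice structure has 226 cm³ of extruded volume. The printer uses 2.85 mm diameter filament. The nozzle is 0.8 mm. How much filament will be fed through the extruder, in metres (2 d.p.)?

Filament cross-section = π × (2.85/2)² = 6.3794 mm².
L = 226000 mm³ / 6.3794 mm² = 35426.53 mm, i.e. 35.43 m.

35.43 m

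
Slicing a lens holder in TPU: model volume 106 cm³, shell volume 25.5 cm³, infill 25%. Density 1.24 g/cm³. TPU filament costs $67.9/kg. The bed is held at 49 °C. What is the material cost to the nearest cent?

Interior volume = 106 − 25.5, so 80.5 cm³.
Deposited infill = 0.25 × 80.5 = 20.125 cm³.
Total printed volume = 25.5 + 20.125 = 45.625 cm³.
Mass = 45.625 × 1.24 = 56.575 g.
Cost = 56.575 g / 1000 × $67.9/kg = $3.84.

$3.84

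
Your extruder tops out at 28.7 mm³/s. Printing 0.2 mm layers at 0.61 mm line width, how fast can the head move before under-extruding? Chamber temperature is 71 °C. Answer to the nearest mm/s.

235 mm/s

Bead cross-section = 0.2 × 0.61, so 0.122 mm².
v_max = Q/A = 28.7/0.122 = 235.25 mm/s → 235 mm/s.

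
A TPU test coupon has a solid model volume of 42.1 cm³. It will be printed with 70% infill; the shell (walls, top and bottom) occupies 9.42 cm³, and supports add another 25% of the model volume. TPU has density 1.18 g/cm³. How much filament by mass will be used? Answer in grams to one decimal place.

Volume inside the shell = 42.1 − 9.42, so 32.68 cm³.
Deposited infill = 0.70 × 32.68 = 22.876 cm³.
Support = 0.25 × 42.1, so 10.525 cm³.
Total printed volume = 9.42 + 22.876 + 10.525, so 42.821 cm³.
Mass: 42.821 × 1.18 → 50.52878 g.

50.5 g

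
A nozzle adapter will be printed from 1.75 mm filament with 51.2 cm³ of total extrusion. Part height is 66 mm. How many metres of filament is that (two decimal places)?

21.29 m

A = π r² = π × 0.875² = 2.4053 mm².
L = 51200 mm³ / 2.4053 mm² = 21286.33 mm, i.e. 21.29 m.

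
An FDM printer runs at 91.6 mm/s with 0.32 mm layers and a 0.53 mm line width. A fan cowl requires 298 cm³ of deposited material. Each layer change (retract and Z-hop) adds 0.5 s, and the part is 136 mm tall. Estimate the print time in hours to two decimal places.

5.39 hours

Line area = 0.32 × 0.53, so 0.1696 mm².
Toolpath length = 298 cm³ / 0.1696 mm² = 298000 / 0.1696 = 1757075.5 mm.
Time extruding = 1757075.5 / 91.6, so 19182 s.
Number of layers: 136 / 0.32 → 425 (rounded up).
Layer-change overhead = 425 × 0.5 = 212.5 s.
Total = 19182 + 212.5 = 19394.5 s = 5.39 hours.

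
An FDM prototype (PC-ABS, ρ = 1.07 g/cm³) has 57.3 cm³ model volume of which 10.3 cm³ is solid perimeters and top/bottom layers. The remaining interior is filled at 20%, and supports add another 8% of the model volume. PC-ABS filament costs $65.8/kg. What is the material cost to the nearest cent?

$1.71

Interior volume: 57.3 − 10.3 → 47 cm³.
Deposited infill = 0.20 × 47 = 9.4 cm³.
Support = 0.08 × 57.3, so 4.584 cm³.
Total printed volume: 10.3 + 9.4 + 4.584 → 24.284 cm³.
Mass = 24.284 × 1.07, so 25.98388 g.
Cost = 25.98388 g / 1000 × $65.8/kg = $1.71.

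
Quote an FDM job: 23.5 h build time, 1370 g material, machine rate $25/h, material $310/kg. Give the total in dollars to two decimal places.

Time charge: 25 × 23.5 → $587.50.
Material cost = 310 × 1370/1000 = $424.70.
Job cost: 587.50 + 424.70 = $1012.20.

$1012.20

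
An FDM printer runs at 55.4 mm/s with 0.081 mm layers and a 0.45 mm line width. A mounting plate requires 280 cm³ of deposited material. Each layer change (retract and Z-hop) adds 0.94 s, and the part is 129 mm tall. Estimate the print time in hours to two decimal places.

38.93 hours

Line area = 0.081 × 0.45, so 0.03645 mm².
Toolpath length = 280 cm³ / 0.03645 mm² = 280000 / 0.03645 = 7681755.8 mm.
Extrusion time = 7681755.8 / 55.4 = 138659.9 s.
Layers = ⌈129/0.081⌉ = 1593.
Z-hop total: 1593 × 0.94 → 1497.42 s.
Altogether 138659.9 + 1497.42 = 140157.32 s, i.e. 38.93 hours.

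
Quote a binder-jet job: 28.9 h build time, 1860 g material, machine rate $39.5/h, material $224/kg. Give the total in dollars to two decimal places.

$1558.19

Machine-time cost = 39.5 × 28.9, so $1141.55.
Feedstock cost: 224 × 1860/1000 → $416.64.
Total = 1141.55 + 416.64 = $1558.19.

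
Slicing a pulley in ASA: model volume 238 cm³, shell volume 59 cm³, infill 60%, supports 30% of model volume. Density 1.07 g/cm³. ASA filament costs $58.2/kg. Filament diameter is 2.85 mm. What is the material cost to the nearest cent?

Volume inside the shell = 238 − 59, so 179 cm³.
Infill volume: 0.60 × 179 → 107.4 cm³.
Support = 0.30 × 238, so 71.4 cm³.
Total extruded: 59 + 107.4 + 71.4 → 237.8 cm³.
Mass = 237.8 × 1.07, so 254.446 g.
At $58.2/kg: 254.446/1000 × 58.2 = $14.81.

$14.81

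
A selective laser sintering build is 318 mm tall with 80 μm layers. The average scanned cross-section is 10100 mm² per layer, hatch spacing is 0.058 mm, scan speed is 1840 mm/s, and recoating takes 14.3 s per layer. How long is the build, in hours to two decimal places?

120.29 hours

Number of layers: 318 / 0.08 → 3975 (rounded up).
Scan path per layer: 10100 / 0.058 → 174137.9 mm.
Per-layer scan time = 174137.9 / 1840 = 94.6402 s.
Layer cycle: 94.6402 + 14.3 → 108.9402 s.
3975 layers × 108.9402 s/layer = 433037.295 s, i.e. 120.29 hours.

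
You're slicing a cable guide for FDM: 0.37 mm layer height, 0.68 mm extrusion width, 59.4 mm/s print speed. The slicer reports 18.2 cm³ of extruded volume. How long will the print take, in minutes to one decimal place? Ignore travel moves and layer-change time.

Bead cross-section: 0.37 × 0.68 → 0.2516 mm².
Path length: 18200 mm³ / 0.2516 mm² → 72337 mm.
Time extruding = 72337 / 59.4 = 1217.8 s.
1217.8 s = 20.3 minutes.

20.3 minutes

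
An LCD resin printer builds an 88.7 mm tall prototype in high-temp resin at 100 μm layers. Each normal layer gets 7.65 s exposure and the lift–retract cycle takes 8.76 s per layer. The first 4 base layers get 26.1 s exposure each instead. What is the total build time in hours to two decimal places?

Layers = ⌈88.7/0.1⌉ = 887.
Burn-in layers = 4 × (26.1 + 8.76), so 139.44 s.
Normal layers = 883 × (7.65 + 8.76) = 14490.03 s.
Sum: 139.44 + 14490.03 = 14629.47 s → 4.06 hours.

4.06 hours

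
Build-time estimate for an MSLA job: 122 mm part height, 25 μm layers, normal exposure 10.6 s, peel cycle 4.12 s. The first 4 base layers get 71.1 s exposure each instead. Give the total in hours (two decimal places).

20.02 hours

Layer count = ceil(122 / 0.025) = 4880.
Burn-in layers = 4 × (71.1 + 4.12), so 300.88 s.
Remaining layers = 4876 × (10.6 + 4.12), so 71774.72 s.
Total = 300.88 + 71774.72 = 72075.6 s = 20.02 hours.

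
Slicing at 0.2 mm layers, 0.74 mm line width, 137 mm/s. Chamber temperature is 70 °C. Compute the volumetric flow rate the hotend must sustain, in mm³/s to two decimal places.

20.28

Bead cross-section: 0.2 × 0.74 → 0.148 mm².
Q = v·A = 137 × 0.148 = 20.28 mm³/s.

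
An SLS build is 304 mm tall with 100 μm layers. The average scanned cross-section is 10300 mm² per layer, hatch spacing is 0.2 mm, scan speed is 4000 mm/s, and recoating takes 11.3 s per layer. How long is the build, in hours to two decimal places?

20.41 hours

Layer count = ceil(304 / 0.1) = 3040.
Hatch length per layer: 10300 / 0.2 → 51500 mm.
Scan time per layer = 51500 / 4000 = 12.875 s.
Time per layer = 12.875 + 11.3 = 24.175 s.
Total: 3040 × 24.175 s = 73492 s → 20.41 hours.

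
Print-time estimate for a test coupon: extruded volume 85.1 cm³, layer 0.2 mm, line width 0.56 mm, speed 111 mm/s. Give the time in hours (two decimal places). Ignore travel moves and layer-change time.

Line area = 0.2 × 0.56, so 0.112 mm².
Toolpath length = 85.1 cm³ / 0.112 mm² = 85100 / 0.112 = 759821.4 mm.
Print-move time = 759821.4 / 111, so 6845.2 s.
6845.2 s = 1.90 hours.

1.90 hours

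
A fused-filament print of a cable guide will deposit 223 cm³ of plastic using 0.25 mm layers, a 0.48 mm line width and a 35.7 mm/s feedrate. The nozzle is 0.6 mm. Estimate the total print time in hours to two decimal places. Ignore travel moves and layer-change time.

14.46 hours

Line area = 0.25 × 0.48, so 0.12 mm².
Total extruded path = 223000/0.12 = 1858333.3 mm.
Print-move time: 1858333.3 / 35.7 → 52054.2 s.
In the requested units: 52054.2 s = 14.46 hours.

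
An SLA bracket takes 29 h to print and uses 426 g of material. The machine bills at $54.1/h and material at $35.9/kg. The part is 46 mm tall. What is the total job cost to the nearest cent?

Time charge = 54.1 × 29, so $1568.90.
Material cost: 35.9 × 426/1000 → $15.2934.
Total = 1568.90 + 15.2934 = 1584.1934 ≈ $1584.19.

$1584.19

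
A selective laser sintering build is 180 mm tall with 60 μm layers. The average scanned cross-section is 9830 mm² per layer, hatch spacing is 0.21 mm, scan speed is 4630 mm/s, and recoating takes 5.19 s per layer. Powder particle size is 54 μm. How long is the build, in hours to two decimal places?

Layer count = ceil(180 / 0.06) = 3000.
Hatch length per layer = 9830 / 0.21, so 46809.5 mm.
Scan time per layer: 46809.5 / 4630 → 10.11 s.
Layer cycle = 10.11 + 5.19 = 15.3 s.
Build time = 3000 × 15.3 = 45900 s = 12.75 hours.

12.75 hours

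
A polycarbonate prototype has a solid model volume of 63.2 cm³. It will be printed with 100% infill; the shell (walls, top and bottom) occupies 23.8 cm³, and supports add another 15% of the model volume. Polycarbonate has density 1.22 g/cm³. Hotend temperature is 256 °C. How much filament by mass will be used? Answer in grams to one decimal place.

Interior volume = 63.2 − 23.8, so 39.4 cm³.
Deposited infill = 1.00 × 39.4, so 39.4 cm³.
Support: 0.15 × 63.2 → 9.48 cm³.
Total printed volume = 23.8 + 39.4 + 9.48, so 72.68 cm³.
Mass = 72.68 × 1.22, so 88.6696 g.

88.7 g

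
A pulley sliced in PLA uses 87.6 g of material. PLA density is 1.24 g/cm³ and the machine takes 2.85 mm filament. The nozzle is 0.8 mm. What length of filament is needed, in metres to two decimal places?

Extruded volume: 87.6/1.24 = 70.6452 cm³ (70645.2 mm³).
Filament cross-section = π × (2.85/2)² = 6.3794 mm².
Length = 70645.2 / 6.3794 = 11073.96 mm = 11.07 m.

11.07 m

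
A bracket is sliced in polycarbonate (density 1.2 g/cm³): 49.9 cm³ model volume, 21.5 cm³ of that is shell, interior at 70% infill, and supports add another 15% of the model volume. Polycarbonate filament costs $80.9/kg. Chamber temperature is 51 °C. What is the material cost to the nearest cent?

$4.74

Volume inside the shell: 49.9 − 21.5 → 28.4 cm³.
Infill deposited: 0.70 × 28.4 → 19.88 cm³.
Support = 0.15 × 49.9 = 7.485 cm³.
Total extruded = 21.5 + 19.88 + 7.485 = 48.865 cm³.
Mass = 48.865 × 1.2, so 58.638 g.
Cost = 58.638 g / 1000 × $80.9/kg = $4.74.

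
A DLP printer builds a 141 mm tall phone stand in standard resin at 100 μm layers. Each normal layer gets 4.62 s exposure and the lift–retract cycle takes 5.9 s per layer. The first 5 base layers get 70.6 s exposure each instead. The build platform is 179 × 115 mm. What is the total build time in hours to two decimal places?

4.21 hours

Layer count = ceil(141 / 0.1) = 1410.
Base layers = 5 × (70.6 + 5.9), so 382.5 s.
Remaining layers = 1405 × (4.62 + 5.9) = 14780.6 s.
Sum: 382.5 + 14780.6 = 15163.1 s → 4.21 hours.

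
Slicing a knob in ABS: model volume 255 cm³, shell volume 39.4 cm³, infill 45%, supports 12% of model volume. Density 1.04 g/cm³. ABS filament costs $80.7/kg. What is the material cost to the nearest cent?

$14.02

Interior volume = 255 − 39.4 = 215.6 cm³.
Infill volume = 0.45 × 215.6 = 97.02 cm³.
Support = 0.12 × 255 = 30.6 cm³.
Total printed volume = 39.4 + 97.02 + 30.6 = 167.02 cm³.
Mass: 167.02 × 1.04 → 173.7008 g.
At $80.7/kg: 173.7008/1000 × 80.7 = $14.02.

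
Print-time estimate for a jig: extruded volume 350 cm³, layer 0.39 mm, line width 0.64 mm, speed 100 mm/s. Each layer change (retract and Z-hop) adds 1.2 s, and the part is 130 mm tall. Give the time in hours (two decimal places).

Line area = 0.39 × 0.64, so 0.2496 mm².
Total extruded path = 350000/0.2496 = 1402243.6 mm.
Time extruding: 1402243.6 / 100 → 14022.4 s.
Number of layers: 130 / 0.39 → 334 (rounded up).
Z-hop total = 334 × 1.2, so 400.8 s.
Total = 14022.4 + 400.8 = 14423.2 s = 4.01 hours.

4.01 hours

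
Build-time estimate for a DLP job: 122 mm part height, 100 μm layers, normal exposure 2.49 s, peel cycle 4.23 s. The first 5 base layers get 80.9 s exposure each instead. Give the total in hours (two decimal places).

Layers = ⌈122/0.1⌉ = 1220.
Burn-in layers = 5 × (80.9 + 4.23) = 425.65 s.
Normal layers = 1215 × (2.49 + 4.23) = 8164.8 s.
Total = 425.65 + 8164.8 = 8590.45 s = 2.39 hours.

2.39 hours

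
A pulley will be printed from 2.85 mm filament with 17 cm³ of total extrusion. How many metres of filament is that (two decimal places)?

Cross-section of 2.85 mm filament: π·(2.85/2)² = 6.3794 mm².
L = 17000 mm³ / 6.3794 mm² = 2664.83 mm, i.e. 2.66 m.

2.66 m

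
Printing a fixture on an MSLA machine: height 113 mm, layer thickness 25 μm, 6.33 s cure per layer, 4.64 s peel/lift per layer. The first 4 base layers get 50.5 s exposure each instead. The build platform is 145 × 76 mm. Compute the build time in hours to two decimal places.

Layers = ⌈113/0.025⌉ = 4520.
Bottom layers: 4 × (50.5 + 4.64) → 220.56 s.
Remaining layers: 4516 × (6.33 + 4.64) → 49540.52 s.
Total = 220.56 + 49540.52 = 49761.08 s = 13.82 hours.

13.82 hours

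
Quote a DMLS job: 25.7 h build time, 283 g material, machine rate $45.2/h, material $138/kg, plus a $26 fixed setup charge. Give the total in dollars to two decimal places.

$1226.69

Time charge: 45.2 × 25.7 → $1161.64.
Feedstock cost = 138 × 283/1000 = $39.054.
Total = 1161.64 + 39.054 + 26 = 1226.694 ≈ $1226.69.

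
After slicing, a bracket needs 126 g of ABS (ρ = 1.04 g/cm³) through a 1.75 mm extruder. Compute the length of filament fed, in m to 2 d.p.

Volume = 126 g / 1.04 g·cm⁻³ = 121.1538 cm³ = 121153.8 mm³.
A = π r² = π × 0.875² = 2.4053 mm².
L = V/A = 121153.8/2.4053 = 50369.52 mm → 50.37 m.

50.37 m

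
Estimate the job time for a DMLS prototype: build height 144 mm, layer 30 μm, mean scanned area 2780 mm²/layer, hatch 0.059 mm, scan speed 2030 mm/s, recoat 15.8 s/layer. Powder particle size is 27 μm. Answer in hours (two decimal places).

52.01 hours

Number of layers: 144 / 0.03 → 4800 (rounded up).
Scan path per layer = 2780 / 0.059 = 47118.6 mm.
Laser time per layer = 47118.6 / 2030, so 23.2111 s.
Per-layer time: 23.2111 + 15.8 → 39.0111 s.
Build time = 4800 × 39.0111 = 187253.28 s = 52.01 hours.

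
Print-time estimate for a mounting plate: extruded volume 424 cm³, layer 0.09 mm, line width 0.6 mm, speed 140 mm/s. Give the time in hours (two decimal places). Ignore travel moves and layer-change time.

Bead cross-section = 0.09 × 0.6, so 0.054 mm².
Total extruded path = 424000/0.054 = 7851851.9 mm.
Print-move time = 7851851.9 / 140 = 56084.7 s.
In the requested units: 56084.7 s = 15.58 hours.

15.58 hours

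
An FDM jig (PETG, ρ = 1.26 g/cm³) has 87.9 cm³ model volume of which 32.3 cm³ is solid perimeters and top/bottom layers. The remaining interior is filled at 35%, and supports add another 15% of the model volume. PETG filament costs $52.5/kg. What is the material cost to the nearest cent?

Infill region: 87.9 − 32.3 → 55.6 cm³.
Infill deposited = 0.35 × 55.6 = 19.46 cm³.
Support = 0.15 × 87.9 = 13.185 cm³.
Deposited volume: 32.3 + 19.46 + 13.185 → 64.945 cm³.
Mass = 64.945 × 1.26, so 81.8307 g.
Cost = 81.8307 g / 1000 × $52.5/kg = $4.30.

$4.30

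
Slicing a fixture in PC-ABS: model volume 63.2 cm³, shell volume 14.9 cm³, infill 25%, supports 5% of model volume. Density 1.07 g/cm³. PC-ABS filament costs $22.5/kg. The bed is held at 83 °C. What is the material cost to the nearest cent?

$0.73

Volume inside the shell = 63.2 − 14.9 = 48.3 cm³.
Deposited infill: 0.25 × 48.3 → 12.075 cm³.
Support = 0.05 × 63.2 = 3.16 cm³.
Total printed volume = 14.9 + 12.075 + 3.16 = 30.135 cm³.
Mass = 30.135 × 1.07 = 32.24445 g.
At $22.5/kg: 32.24445/1000 × 22.5 = $0.73.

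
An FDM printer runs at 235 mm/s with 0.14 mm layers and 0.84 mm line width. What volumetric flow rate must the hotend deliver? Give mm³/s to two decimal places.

Bead cross-section = 0.14 × 0.84, so 0.1176 mm².
Q = v·A = 235 × 0.1176 = 27.64 mm³/s.

27.64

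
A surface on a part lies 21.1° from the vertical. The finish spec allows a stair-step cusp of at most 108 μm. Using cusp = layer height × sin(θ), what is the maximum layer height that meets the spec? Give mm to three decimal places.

t = h_c / sin θ = 0.108 / 0.3600 = 0.300 mm.

0.300 mm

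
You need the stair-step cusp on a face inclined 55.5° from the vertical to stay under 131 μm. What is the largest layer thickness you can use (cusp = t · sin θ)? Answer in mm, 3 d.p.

0.159 mm

t = h_c / sin θ = 0.131 / 0.8241 = 0.159 mm.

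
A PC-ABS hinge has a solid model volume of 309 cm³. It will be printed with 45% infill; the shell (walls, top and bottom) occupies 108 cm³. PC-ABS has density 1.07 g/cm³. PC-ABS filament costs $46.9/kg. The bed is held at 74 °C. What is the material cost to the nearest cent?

$9.96

Volume inside the shell = 309 − 108, so 201 cm³.
Deposited infill: 0.45 × 201 → 90.45 cm³.
Total printed volume = 108 + 90.45 = 198.45 cm³.
Mass = 198.45 × 1.07 = 212.3415 g.
At $46.9/kg: 212.3415/1000 × 46.9 = $9.96.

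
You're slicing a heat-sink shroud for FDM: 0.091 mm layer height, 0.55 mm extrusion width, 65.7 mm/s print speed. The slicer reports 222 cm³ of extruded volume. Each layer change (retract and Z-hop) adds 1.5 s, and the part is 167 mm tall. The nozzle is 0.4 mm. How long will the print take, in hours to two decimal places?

Bead cross-section = 0.091 × 0.55, so 0.05005 mm².
Toolpath length = 222 cm³ / 0.05005 mm² = 222000 / 0.05005 = 4435564.4 mm.
Extrusion time = 4435564.4 / 65.7, so 67512.4 s.
Layer count = ceil(167 / 0.091) = 1836.
Layer-change overhead = 1836 × 1.5 = 2754 s.
Total = 67512.4 + 2754 = 70266.4 s = 19.52 hours.

19.52 hours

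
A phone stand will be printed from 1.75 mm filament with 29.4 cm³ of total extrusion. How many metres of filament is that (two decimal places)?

Filament cross-section = π × (1.75/2)² = 2.4053 mm².
Length = 29.4 cm³ / 2.4053 mm² = 29400 / 2.4053 = 12223.01 mm = 12.22 m.

12.22 m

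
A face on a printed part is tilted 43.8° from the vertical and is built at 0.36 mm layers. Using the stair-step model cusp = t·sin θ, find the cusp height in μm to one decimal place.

sin(43.8°) = 0.6921, so cusp = 0.36 × 0.6921 = 0.249156 mm → 249.2 μm.

249.2 μm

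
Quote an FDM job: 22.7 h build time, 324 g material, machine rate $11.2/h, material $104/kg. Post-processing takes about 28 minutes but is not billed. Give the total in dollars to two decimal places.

$287.94

Machine cost = 11.2 × 22.7 = $254.24.
Material charge = 104 × 324/1000, so $33.696.
Job cost: 254.24 + 33.696 = 287.936 ≈ $287.94.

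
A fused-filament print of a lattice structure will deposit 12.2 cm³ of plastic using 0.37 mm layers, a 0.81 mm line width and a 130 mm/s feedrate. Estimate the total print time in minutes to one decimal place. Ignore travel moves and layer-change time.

5.2 minutes

Bead cross-section = 0.37 × 0.81, so 0.2997 mm².
Path length: 12200 mm³ / 0.2997 mm² → 40707.4 mm.
Extrusion time = 40707.4 / 130 = 313.1 s.
313.1 s = 5.2 minutes.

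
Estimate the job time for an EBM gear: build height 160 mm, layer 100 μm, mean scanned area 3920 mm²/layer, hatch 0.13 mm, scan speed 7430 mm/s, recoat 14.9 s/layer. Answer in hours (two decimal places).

Number of layers: 160 / 0.1 → 1600 (rounded up).
Per-layer scan distance = 3920 / 0.13 = 30153.8 mm.
Per-layer scan time = 30153.8 / 7430 = 4.0584 s.
Time per layer: 4.0584 + 14.9 → 18.9584 s.
1600 layers × 18.9584 s/layer = 30333.44 s, i.e. 8.43 hours.

8.43 hours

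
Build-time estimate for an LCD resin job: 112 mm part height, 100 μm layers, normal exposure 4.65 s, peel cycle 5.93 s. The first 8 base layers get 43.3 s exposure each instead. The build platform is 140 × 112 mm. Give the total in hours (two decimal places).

Layer count = ceil(112 / 0.1) = 1120.
Base layers: 8 × (43.3 + 5.93) → 393.84 s.
Normal layers = 1112 × (4.65 + 5.93), so 11764.96 s.
Sum: 393.84 + 11764.96 = 12158.8 s → 3.38 hours.

3.38 hours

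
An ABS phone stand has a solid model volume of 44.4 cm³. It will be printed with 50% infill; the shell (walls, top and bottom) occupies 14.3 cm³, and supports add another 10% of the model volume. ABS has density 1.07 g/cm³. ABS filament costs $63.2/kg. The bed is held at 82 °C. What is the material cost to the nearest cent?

$2.29

Volume inside the shell: 44.4 − 14.3 → 30.1 cm³.
Deposited infill: 0.50 × 30.1 → 15.05 cm³.
Support = 0.10 × 44.4, so 4.44 cm³.
Total printed volume: 14.3 + 15.05 + 4.44 → 33.79 cm³.
Mass = 33.79 × 1.07 = 36.1553 g.
At $63.2/kg: 36.1553/1000 × 63.2 = $2.29.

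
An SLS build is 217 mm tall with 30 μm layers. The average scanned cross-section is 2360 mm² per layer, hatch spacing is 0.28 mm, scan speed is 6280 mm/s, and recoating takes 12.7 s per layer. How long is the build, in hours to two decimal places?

Layer count = ceil(217 / 0.03) = 7234.
Hatch length per layer = 2360 / 0.28 = 8428.6 mm.
Per-layer scan time = 8428.6 / 6280 = 1.3421 s.
Time per layer = 1.3421 + 12.7, so 14.0421 s.
Total: 7234 × 14.0421 s = 101580.5514 s → 28.22 hours.

28.22 hours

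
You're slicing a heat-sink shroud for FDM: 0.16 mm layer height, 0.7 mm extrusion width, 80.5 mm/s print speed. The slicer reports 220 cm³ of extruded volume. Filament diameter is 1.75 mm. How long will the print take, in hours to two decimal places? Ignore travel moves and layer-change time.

6.78 hours

Extrusion cross-section = 0.16 × 0.7 = 0.112 mm².
Toolpath length = 220 cm³ / 0.112 mm² = 220000 / 0.112 = 1964285.7 mm.
Extrusion time = 1964285.7 / 80.5, so 24401.1 s.
24401.1 s = 6.78 hours.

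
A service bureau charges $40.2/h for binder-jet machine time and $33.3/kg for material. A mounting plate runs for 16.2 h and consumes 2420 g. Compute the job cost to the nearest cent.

$731.83

Machine-time cost: 40.2 × 16.2 → $651.24.
Material cost: 33.3 × 2420/1000 → $80.586.
Total = 651.24 + 80.586 = 731.826 ≈ $731.83.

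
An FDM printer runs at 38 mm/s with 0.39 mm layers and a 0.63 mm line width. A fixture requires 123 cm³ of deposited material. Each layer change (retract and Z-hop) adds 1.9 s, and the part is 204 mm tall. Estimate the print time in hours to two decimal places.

Line area: 0.39 × 0.63 → 0.2457 mm².
Path length: 123000 mm³ / 0.2457 mm² → 500610.5 mm.
Print-move time: 500610.5 / 38 → 13174 s.
Number of layers: 204 / 0.39 → 524 (rounded up).
Layer-change overhead = 524 × 1.9, so 995.6 s.
Altogether 13174 + 995.6 = 14169.6 s, i.e. 3.94 hours.

3.94 hours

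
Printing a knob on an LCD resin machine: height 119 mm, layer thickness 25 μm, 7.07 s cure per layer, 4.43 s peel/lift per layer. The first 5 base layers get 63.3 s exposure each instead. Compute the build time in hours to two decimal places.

Layers = ⌈119/0.025⌉ = 4760.
Burn-in layers: 5 × (63.3 + 4.43) → 338.65 s.
Normal layers = 4755 × (7.07 + 4.43), so 54682.5 s.
Total = 338.65 + 54682.5 = 55021.15 s = 15.28 hours.

15.28 hours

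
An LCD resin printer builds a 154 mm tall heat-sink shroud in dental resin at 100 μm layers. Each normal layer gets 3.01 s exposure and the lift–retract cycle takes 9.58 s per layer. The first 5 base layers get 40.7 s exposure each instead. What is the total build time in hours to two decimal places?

Number of layers: 154 / 0.1 → 1540 (rounded up).
Bottom layers = 5 × (40.7 + 9.58), so 251.4 s.
Regular layers = 1535 × (3.01 + 9.58), so 19325.65 s.
Total = 251.4 + 19325.65 = 19577.05 s = 5.44 hours.

5.44 hours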